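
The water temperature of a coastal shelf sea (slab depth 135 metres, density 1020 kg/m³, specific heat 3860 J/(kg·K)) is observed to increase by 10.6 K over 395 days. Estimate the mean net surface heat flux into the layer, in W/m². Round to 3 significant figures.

Areal heat capacity C = ρ c_p D = 1020 × 3860 × 135 = 5.32×10^8 J/(m²·K).
Required heat per unit area: Q = C ΔT = 5.32×10^8 × 10.6 = 5.63×10^9 J/m².
Flux F = Q / Δt = 5.63×10^9 / 3.41×10^7 s = 165 W/m².

165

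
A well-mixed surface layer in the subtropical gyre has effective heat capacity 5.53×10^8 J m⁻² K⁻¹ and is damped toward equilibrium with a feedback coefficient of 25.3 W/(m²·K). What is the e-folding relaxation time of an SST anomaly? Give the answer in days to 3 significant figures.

253 days

Areal heat capacity C = 5.53×10^8 J m⁻² K⁻¹ (given).
Relaxation time τ = C / λ = 5.53×10^8 / 25.3 = 2.19×10^7 s.
In days: 2.19×10^7 s / (86400 s/day) = 253 days.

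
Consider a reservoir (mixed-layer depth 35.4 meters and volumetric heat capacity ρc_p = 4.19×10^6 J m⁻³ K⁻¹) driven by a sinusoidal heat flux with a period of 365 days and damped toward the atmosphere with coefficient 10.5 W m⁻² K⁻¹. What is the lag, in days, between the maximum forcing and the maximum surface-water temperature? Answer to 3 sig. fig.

Areal heat capacity C = ρc_p × D = 4.19×10^6 × 35.4 = 1.48×10^8 J m⁻² K⁻¹.
ω = 2π / 3.15×10^7 s = 1.99×10^-7 s⁻¹.
Phase lag φ = arctan(Cω/λ) = arctan(29.6/10.5) = 1.23 rad.
Time lag = φ / ω = 1.23 / 1.99×10^-7 = 6.17×10^6 s = 71.4 days.

71.4 days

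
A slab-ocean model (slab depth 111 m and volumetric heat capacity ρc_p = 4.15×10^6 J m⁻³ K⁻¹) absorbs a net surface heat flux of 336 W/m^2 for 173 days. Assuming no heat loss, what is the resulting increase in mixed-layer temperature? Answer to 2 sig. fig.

11 K

Areal heat capacity C = ρc_p × D = 4.15×10^6 × 111 = 4.61×10^8 J m⁻² K⁻¹.
Net heat input Q = F Δt = 336 × (173 days × 86400 s/day) = 5.02×10^9 J/m².
ΔT = Q / C = 5.02×10^9 / 4.61×10^8 = 10.9 K.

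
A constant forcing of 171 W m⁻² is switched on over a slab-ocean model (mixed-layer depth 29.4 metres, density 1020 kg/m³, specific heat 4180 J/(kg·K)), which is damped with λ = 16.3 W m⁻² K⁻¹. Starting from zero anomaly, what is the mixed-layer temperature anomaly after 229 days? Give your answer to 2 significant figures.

9.7 K

Areal heat capacity C = ρ c_p D = 1020 × 4180 × 29.4 = 1.25×10^8 J/(m²·K).
τ = C / λ = 1.25×10^8 / 16.3 = 7.69×10^6 s.
Equilibrium anomaly ΔT_eq = F / λ = 171 / 16.3 = 10.5 K.
t = 229 days = 1.98×10^7 s, so t/τ = 2.57.
ΔT(t) = ΔT_eq (1 − e^(−t/τ)) = 10.5 × (1 − e^−2.57) = 9.69 K.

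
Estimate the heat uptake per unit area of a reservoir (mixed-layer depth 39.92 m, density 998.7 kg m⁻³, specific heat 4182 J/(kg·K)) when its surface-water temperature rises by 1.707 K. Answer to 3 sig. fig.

Areal heat capacity C = ρ c_p D = 998.7 × 4182 × 39.92 = 1.67×10^8 J m⁻² K⁻¹.
ΔQ = C ΔT = 1.67×10^8 × 1.707 = 2.85×10^8 J/m².

2.85×10^8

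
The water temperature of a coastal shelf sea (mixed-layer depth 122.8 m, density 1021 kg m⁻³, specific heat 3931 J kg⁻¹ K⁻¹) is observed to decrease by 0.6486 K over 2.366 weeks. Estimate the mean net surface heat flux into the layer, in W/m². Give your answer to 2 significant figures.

Areal heat capacity C = ρ c_p D = 1021 × 3931 × 122.8 = 4.93×10^8 J/(m^2 K).
Required heat per unit area: Q = C ΔT = 4.93×10^8 × -0.6486 = -3.20×10^8 J/m².
Flux F = Q / Δt = -3.20×10^8 / 1.43×10^6 s = -223 W/m².

-220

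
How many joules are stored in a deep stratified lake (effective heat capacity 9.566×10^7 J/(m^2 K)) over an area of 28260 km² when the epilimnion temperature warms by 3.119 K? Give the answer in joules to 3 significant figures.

Areal heat capacity C = 9.566×10^7 J/(m^2 K) (given).
Heat per unit area: q = C ΔT = 9.57×10^7 × 3.119 = 2.98×10^8 J/m².
Total heat: Q = q × A = 2.98×10^8 × (28260 × 10⁶ m²) = 8.43×10^18 J.

8.43×10^18 J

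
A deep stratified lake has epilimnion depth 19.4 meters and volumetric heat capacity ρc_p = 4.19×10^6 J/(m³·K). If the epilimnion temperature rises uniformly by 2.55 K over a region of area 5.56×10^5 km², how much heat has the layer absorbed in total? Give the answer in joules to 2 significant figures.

1.2×10^20 J

Areal heat capacity C = ρc_p × D = 4.19×10^6 × 19.4 = 8.13×10^7 J/(m²·K).
Heat per unit area: q = C ΔT = 8.13×10^7 × 2.55 = 2.07×10^8 J/m².
Total heat: Q = q × A = 2.07×10^8 × (5.56×10^5 × 10⁶ m²) = 1.15×10^20 J.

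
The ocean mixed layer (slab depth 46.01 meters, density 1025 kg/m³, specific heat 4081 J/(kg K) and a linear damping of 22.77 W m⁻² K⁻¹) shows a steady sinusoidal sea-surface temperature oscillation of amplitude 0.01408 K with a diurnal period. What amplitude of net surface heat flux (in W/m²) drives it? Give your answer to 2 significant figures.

Areal heat capacity C = ρ c_p D = 1025 × 4081 × 46.01 = 1.92×10^8 J m⁻² K⁻¹.
ω = 2π / 86400 s = 7.27×10^-5 s⁻¹.
√((Cω)² + λ²) = √((14000)² + 22.77²) = 14000 W/(m²·K).
F₀ = A × √((Cω)²+λ²) = 0.01408 × 14000 = 197 W/m².

200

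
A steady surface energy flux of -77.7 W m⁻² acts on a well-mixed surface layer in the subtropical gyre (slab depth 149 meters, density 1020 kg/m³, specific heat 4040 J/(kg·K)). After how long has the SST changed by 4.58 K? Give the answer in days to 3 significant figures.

419 days

Areal heat capacity C = ρ c_p D = 1020 × 4040 × 149 = 6.14×10^8 J/(m²·K).
Time required: Δt = C ΔT / F = 6.14×10^8 × -4.58 / -77.7 = 3.62×10^7 s.
In days: 3.62×10^7 s / (86400 s/day) = 419 days.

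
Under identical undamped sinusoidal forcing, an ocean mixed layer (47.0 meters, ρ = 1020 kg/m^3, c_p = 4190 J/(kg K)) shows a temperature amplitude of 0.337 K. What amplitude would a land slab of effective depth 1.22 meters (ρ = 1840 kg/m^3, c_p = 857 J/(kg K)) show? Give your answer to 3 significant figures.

C_ocean = 2.01×10^8 J/(m²·K); C_land = 1.92×10^6 J/(m²·K).
A ∝ 1/C ⇒ A_land = A_ocean × C_ocean/C_land = 0.337 × 104 = 35.2 K.

35.2 K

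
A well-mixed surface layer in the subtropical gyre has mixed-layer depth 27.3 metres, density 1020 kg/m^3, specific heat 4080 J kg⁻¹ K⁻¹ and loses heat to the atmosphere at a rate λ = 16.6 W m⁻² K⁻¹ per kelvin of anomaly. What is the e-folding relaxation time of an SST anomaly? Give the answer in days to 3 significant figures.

79.2 days

Areal heat capacity C = ρ c_p D = 1020 × 4080 × 27.3 = 1.14×10^8 J/(m^2 K).
Relaxation time τ = C / λ = 1.14×10^8 / 16.6 = 6.84×10^6 s.
In days: 6.84×10^6 s / (86400 s/day) = 79.2 days.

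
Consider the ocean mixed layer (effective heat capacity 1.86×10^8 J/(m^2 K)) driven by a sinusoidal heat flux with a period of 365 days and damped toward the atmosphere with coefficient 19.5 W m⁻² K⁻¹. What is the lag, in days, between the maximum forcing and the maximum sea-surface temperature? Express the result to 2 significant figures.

Areal heat capacity C = 1.86×10^8 J/(m^2 K) (given).
ω = 2π / 3.15×10^7 s = 1.99×10^-7 s⁻¹.
Phase lag φ = arctan(Cω/λ) = arctan(37.1/19.5) = 1.09 rad.
Time lag = φ / ω = 1.09 / 1.99×10^-7 = 5.45×10^6 s = 63.1 days.

63 days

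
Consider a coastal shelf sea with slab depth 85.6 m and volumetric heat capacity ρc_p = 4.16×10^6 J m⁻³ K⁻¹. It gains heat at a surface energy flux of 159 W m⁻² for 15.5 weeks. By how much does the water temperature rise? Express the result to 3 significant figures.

4.19 K

Areal heat capacity C = ρc_p × D = 4.16×10^6 × 85.6 = 3.56×10^8 J/(m^2 K).
Net heat input Q = F Δt = 159 × (15.5 weeks × 6.048×10^5 s/week) = 1.49×10^9 J/m².
ΔT = Q / C = 1.49×10^9 / 3.56×10^8 = 4.19 K.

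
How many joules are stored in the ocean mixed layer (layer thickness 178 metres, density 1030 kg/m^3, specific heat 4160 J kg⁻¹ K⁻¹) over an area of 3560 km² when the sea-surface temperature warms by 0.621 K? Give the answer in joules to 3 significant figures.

1.69×10^18 J

Areal heat capacity C = ρ c_p D = 1030 × 4160 × 178 = 7.63×10^8 J/(m^2 K).
Heat per unit area: q = C ΔT = 7.63×10^8 × 0.621 = 4.74×10^8 J/m².
Total heat: Q = q × A = 4.74×10^8 × (3560 × 10⁶ m²) = 1.69×10^18 J.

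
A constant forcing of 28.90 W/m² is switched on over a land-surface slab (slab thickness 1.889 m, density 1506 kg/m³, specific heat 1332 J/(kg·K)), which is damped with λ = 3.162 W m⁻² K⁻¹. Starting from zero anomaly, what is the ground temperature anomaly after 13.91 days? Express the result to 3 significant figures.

5.79 K

Areal heat capacity C = ρ c_p D = 1506 × 1332 × 1.889 = 3.79×10^6 J m⁻² K⁻¹.
τ = C / λ = 3.79×10^6 / 3.162 = 1.20×10^6 s.
Equilibrium anomaly ΔT_eq = F / λ = 28.90 / 3.162 = 9.14 K.
t = 13.91 days = 1.20×10^6 s, so t/τ = 1.00.
ΔT(t) = ΔT_eq (1 − e^(−t/τ)) = 9.14 × (1 − e^−1.00) = 5.79 K.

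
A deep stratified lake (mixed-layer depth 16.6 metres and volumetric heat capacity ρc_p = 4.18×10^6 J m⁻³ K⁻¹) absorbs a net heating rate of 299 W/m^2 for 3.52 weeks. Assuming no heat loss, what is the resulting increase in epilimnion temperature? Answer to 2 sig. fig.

9.2 K

Areal heat capacity C = ρc_p × D = 4.18×10^6 × 16.6 = 6.94×10^7 J/(m^2 K).
Net heat input Q = F Δt = 299 × (3.52 weeks × 6.048×10^5 s/week) = 6.37×10^8 J/m².
ΔT = Q / C = 6.37×10^8 / 6.94×10^7 = 9.17 K.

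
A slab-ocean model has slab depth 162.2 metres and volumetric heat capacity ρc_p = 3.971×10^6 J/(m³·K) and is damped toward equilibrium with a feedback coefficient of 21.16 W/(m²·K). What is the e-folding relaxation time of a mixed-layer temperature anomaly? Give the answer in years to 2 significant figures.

0.96 years

Areal heat capacity C = ρc_p × D = 3.971×10^6 × 162.2 = 6.44×10^8 J/(m²·K).
Relaxation time τ = C / λ = 6.44×10^8 / 21.16 = 3.04×10^7 s.
In years: 3.04×10^7 s / (3.156×10^7 s/year) = 0.965 years.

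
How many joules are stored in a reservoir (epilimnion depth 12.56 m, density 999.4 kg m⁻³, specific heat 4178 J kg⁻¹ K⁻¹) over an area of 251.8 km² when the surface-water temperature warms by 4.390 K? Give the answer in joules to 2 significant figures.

5.8×10^16 J

Areal heat capacity C = ρ c_p D = 999.4 × 4178 × 12.56 = 5.24×10^7 J/(m²·K).
Heat per unit area: q = C ΔT = 5.24×10^7 × 4.390 = 2.30×10^8 J/m².
Total heat: Q = q × A = 2.30×10^8 × (251.8 × 10⁶ m²) = 5.80×10^16 J.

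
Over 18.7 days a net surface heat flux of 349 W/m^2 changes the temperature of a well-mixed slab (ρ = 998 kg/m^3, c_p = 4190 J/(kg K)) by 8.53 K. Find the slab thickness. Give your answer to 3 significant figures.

15.8 m

Heat input Q = F Δt = 349 × 1.62×10^6 s = 5.64×10^8 J/m².
Required areal heat capacity C = Q / ΔT = 6.61×10^7 J/(m²·K).
Depth D = C / (ρ c_p) = 6.61×10^7 / (998 × 4190) = 15.8 m.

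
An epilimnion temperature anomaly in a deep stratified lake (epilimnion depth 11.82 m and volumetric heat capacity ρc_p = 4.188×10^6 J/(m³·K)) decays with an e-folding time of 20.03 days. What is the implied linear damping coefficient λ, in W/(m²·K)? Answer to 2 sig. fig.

29

Areal heat capacity C = ρc_p × D = 4.188×10^6 × 11.82 = 4.95×10^7 J m⁻² K⁻¹.
τ = 20.03 days = 1.73×10^6 s.
λ = C / τ = 4.95×10^7 / 1.73×10^6 = 28.6 W/(m²·K).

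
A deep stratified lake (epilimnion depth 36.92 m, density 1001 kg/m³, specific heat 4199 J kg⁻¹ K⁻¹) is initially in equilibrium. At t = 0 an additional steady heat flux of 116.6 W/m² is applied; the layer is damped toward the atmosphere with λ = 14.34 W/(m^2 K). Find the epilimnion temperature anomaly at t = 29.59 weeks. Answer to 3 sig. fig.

Areal heat capacity C = ρ c_p D = 1001 × 4199 × 36.92 = 1.55×10^8 J/(m²·K).
τ = C / λ = 1.55×10^8 / 14.34 = 1.08×10^7 s.
Equilibrium anomaly ΔT_eq = F / λ = 116.6 / 14.34 = 8.13 K.
t = 29.59 weeks = 1.79×10^7 s, so t/τ = 1.65.
ΔT(t) = ΔT_eq (1 − e^(−t/τ)) = 8.13 × (1 − e^−1.65) = 6.58 K.

6.58 K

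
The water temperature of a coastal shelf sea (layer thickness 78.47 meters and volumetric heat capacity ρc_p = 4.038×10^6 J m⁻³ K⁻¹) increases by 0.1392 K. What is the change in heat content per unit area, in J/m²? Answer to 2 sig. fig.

4.4×10^7

Areal heat capacity C = ρc_p × D = 4.038×10^6 × 78.47 = 3.17×10^8 J m⁻² K⁻¹.
ΔQ = C ΔT = 3.17×10^8 × 0.1392 = 4.41×10^7 J/m².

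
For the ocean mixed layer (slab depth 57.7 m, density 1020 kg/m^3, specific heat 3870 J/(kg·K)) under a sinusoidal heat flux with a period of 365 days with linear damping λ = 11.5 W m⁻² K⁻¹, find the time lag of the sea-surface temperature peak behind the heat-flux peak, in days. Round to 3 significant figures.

Areal heat capacity C = ρ c_p D = 1020 × 3870 × 57.7 = 2.28×10^8 J/(m^2 K).
ω = 2π / 3.15×10^7 s = 1.99×10^-7 s⁻¹.
Phase lag φ = arctan(Cω/λ) = arctan(45.4/11.5) = 1.32 rad.
Time lag = φ / ω = 1.32 / 1.99×10^-7 = 6.64×10^6 s = 76.8 days.

76.8 days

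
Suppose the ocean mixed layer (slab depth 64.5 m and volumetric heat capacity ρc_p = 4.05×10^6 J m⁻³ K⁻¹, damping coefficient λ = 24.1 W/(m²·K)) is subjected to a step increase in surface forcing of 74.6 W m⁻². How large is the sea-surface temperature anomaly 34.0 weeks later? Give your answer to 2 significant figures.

2.6 K

Areal heat capacity C = ρc_p × D = 4.05×10^6 × 64.5 = 2.61×10^8 J m⁻² K⁻¹.
τ = C / λ = 2.61×10^8 / 24.1 = 1.08×10^7 s.
Equilibrium anomaly ΔT_eq = F / λ = 74.6 / 24.1 = 3.10 K.
t = 34.0 weeks = 2.06×10^7 s, so t/τ = 1.90.
ΔT(t) = ΔT_eq (1 − e^(−t/τ)) = 3.10 × (1 − e^−1.90) = 2.63 K.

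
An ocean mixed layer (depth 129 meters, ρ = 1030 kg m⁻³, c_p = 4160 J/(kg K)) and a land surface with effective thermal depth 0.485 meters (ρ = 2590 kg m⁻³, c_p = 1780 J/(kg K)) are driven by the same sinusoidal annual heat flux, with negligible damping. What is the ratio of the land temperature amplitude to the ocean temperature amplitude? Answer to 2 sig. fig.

C_ocean = 1030 × 4160 × 129 = 5.53×10^8 J/(m²·K).
C_land = 2590 × 1780 × 0.485 = 2.24×10^6 J/(m²·K).
Undamped amplitude ∝ 1/C, so A_land/A_ocean = C_ocean/C_land = 247.

250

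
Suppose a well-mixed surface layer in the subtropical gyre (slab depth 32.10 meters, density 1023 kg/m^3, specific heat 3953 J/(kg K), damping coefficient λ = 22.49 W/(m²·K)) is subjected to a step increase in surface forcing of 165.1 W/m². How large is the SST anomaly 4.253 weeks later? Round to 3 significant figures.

2.64 K

Areal heat capacity C = ρ c_p D = 1023 × 3953 × 32.10 = 1.30×10^8 J/(m²·K).
τ = C / λ = 1.30×10^8 / 22.49 = 5.77×10^6 s.
Equilibrium anomaly ΔT_eq = F / λ = 165.1 / 22.49 = 7.34 K.
t = 4.253 weeks = 2.57×10^6 s, so t/τ = 0.446.
ΔT(t) = ΔT_eq (1 − e^(−t/τ)) = 7.34 × (1 − e^−0.446) = 2.64 K.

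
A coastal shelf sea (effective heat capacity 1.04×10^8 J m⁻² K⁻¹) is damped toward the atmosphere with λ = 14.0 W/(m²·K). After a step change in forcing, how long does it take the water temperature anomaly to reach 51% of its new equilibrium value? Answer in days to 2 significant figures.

Areal heat capacity C = 1.04×10^8 J m⁻² K⁻¹ (given).
τ = C / λ = 1.04×10^8 / 14.0 = 7.43×10^6 s.
Fraction reached: 1 − e^(−t/τ) = 0.51 ⇒ t = −τ ln(1 − 0.51) = τ × 0.713.
t = 5.30×10^6 s = 61.3 days.

61 days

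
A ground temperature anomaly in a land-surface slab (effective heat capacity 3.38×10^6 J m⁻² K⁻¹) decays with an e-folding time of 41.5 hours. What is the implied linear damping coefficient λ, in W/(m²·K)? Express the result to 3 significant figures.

Areal heat capacity C = 3.38×10^6 J m⁻² K⁻¹ (given).
τ = 41.5 hours = 1.49×10^5 s.
λ = C / τ = 3.38×10^6 / 1.49×10^5 = 22.6 W/(m²·K).

22.6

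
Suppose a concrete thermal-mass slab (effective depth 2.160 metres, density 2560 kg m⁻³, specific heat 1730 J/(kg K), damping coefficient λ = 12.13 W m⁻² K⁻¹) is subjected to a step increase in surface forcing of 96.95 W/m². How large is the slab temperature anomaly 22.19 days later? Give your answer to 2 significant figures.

7.3 K

Areal heat capacity C = ρ c_p D = 2560 × 1730 × 2.160 = 9.57×10^6 J/(m^2 K).
τ = C / λ = 9.57×10^6 / 12.13 = 7.89×10^5 s.
Equilibrium anomaly ΔT_eq = F / λ = 96.95 / 12.13 = 7.99 K.
t = 22.19 days = 1.92×10^6 s, so t/τ = 2.43.
ΔT(t) = ΔT_eq (1 − e^(−t/τ)) = 7.99 × (1 − e^−2.43) = 7.29 K.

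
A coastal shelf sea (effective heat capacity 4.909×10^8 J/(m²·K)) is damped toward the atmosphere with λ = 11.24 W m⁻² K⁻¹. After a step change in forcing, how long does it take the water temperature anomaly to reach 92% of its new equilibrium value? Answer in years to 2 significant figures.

3.5 years

Areal heat capacity C = 4.909×10^8 J/(m²·K) (given).
τ = C / λ = 4.91×10^8 / 11.24 = 4.37×10^7 s.
Fraction reached: 1 − e^(−t/τ) = 0.92 ⇒ t = −τ ln(1 − 0.92) = τ × 2.53.
t = 1.10×10^8 s = 3.50 years.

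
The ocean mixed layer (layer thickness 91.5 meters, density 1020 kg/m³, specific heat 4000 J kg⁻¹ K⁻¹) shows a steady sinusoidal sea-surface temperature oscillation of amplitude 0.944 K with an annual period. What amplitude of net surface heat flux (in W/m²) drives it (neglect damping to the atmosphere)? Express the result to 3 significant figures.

70.2

Areal heat capacity C = ρ c_p D = 1020 × 4000 × 91.5 = 3.73×10^8 J/(m²·K).
ω = 2π / 3.15×10^7 s = 1.99×10^-7 s⁻¹.
Cω = 3.73×10^8 × 1.99×10^-7 = 74.4 W/(m²·K).
F₀ = A × Cω = 0.944 × 74.4 = 70.2 W/m².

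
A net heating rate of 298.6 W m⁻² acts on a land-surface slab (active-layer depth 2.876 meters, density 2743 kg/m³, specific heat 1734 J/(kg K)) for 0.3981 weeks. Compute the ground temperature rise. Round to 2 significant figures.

Areal heat capacity C = ρ c_p D = 2743 × 1734 × 2.876 = 1.37×10^7 J m⁻² K⁻¹.
Net heat input Q = F Δt = 298.6 × (0.3981 weeks × 6.048×10^5 s/week) = 7.19×10^7 J/m².
ΔT = Q / C = 7.19×10^7 / 1.37×10^7 = 5.26 K.

5.3 K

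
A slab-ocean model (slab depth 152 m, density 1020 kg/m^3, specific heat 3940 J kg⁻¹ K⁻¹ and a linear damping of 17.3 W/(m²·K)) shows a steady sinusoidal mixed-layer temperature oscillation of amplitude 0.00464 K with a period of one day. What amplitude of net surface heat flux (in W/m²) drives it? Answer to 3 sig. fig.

Areal heat capacity C = ρ c_p D = 1020 × 3940 × 152 = 6.11×10^8 J/(m²·K).
ω = 2π / 86400 s = 7.27×10^-5 s⁻¹.
√((Cω)² + λ²) = √((44400)² + 17.3²) = 44400 W/(m²·K).
F₀ = A × √((Cω)²+λ²) = 0.00464 × 44400 = 206 W/m².

206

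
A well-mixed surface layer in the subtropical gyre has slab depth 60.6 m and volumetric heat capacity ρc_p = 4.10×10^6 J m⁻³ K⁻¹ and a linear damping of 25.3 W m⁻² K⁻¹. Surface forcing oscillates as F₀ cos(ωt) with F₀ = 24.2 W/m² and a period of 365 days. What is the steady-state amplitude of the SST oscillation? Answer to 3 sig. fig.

0.435 K

Areal heat capacity C = ρc_p × D = 4.10×10^6 × 60.6 = 2.48×10^8 J m⁻² K⁻¹.
Angular frequency ω = 2π / T = 2π / 3.15×10^7 s = 1.99×10^-7 s⁻¹.
√((Cω)² + λ²) = √((49.5)² + 25.3²) = 55.6 W/(m²·K).
Amplitude A = F₀ / √((Cω)²+λ²) = 24.2 / 55.6 = 0.435 K.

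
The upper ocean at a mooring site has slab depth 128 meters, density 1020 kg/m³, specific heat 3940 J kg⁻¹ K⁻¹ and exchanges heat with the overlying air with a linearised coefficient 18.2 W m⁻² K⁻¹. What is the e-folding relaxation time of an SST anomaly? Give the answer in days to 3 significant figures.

Areal heat capacity C = ρ c_p D = 1020 × 3940 × 128 = 5.14×10^8 J/(m^2 K).
Relaxation time τ = C / λ = 5.14×10^8 / 18.2 = 2.83×10^7 s.
In days: 2.83×10^7 s / (86400 s/day) = 327 days.

327 days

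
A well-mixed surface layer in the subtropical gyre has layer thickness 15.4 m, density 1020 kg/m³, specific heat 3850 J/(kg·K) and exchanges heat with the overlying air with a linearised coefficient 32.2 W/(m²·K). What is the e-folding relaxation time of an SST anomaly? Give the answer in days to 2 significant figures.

Areal heat capacity C = ρ c_p D = 1020 × 3850 × 15.4 = 6.05×10^7 J/(m²·K).
Relaxation time τ = C / λ = 6.05×10^7 / 32.2 = 1.88×10^6 s.
In days: 1.88×10^6 s / (86400 s/day) = 21.7 days.

22 days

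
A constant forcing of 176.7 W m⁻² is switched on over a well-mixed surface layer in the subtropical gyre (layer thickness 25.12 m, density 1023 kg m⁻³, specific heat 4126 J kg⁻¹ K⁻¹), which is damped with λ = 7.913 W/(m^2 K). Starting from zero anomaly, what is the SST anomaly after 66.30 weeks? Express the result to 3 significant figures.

Areal heat capacity C = ρ c_p D = 1023 × 4126 × 25.12 = 1.06×10^8 J/(m^2 K).
τ = C / λ = 1.06×10^8 / 7.913 = 1.34×10^7 s.
Equilibrium anomaly ΔT_eq = F / λ = 176.7 / 7.913 = 22.3 K.
t = 66.30 weeks = 4.01×10^7 s, so t/τ = 2.99.
ΔT(t) = ΔT_eq (1 − e^(−t/τ)) = 22.3 × (1 − e^−2.99) = 21.2 K.

21.2 K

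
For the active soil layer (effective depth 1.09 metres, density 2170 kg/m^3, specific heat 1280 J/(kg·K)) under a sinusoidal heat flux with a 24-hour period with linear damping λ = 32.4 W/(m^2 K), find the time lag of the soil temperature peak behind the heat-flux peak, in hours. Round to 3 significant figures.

Areal heat capacity C = ρ c_p D = 2170 × 1280 × 1.09 = 3.03×10^6 J/(m²·K).
ω = 2π / 86400 s = 7.27×10^-5 s⁻¹.
Phase lag φ = arctan(Cω/λ) = arctan(220/32.4) = 1.42 rad.
Time lag = φ / ω = 1.42 / 7.27×10^-5 = 19600 s = 5.44 hours.

5.44 hours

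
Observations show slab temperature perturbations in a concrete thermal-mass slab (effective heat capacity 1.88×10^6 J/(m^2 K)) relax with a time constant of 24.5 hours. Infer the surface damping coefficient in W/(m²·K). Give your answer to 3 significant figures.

Areal heat capacity C = 1.88×10^6 J/(m^2 K) (given).
τ = 24.5 hours = 88200 s.
λ = C / τ = 1.88×10^6 / 88200 = 21.3 W/(m²·K).

21.3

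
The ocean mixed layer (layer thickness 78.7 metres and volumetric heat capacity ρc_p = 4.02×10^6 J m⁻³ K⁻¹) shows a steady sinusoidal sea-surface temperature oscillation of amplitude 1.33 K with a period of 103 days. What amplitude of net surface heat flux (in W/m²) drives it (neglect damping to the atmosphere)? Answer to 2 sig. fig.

Areal heat capacity C = ρc_p × D = 4.02×10^6 × 78.7 = 3.16×10^8 J/(m²·K).
ω = 2π / 8.90×10^6 s = 7.06×10^-7 s⁻¹.
Cω = 3.16×10^8 × 7.06×10^-7 = 223 W/(m²·K).
F₀ = A × Cω = 1.33 × 223 = 297 W/m².

300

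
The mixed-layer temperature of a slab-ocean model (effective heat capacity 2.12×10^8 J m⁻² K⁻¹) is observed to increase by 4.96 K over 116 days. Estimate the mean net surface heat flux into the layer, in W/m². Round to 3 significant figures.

Areal heat capacity C = 2.12×10^8 J m⁻² K⁻¹ (given).
Required heat per unit area: Q = C ΔT = 2.12×10^8 × 4.96 = 1.05×10^9 J/m².
Flux F = Q / Δt = 1.05×10^9 / 1.00×10^7 s = 105 W/m².

105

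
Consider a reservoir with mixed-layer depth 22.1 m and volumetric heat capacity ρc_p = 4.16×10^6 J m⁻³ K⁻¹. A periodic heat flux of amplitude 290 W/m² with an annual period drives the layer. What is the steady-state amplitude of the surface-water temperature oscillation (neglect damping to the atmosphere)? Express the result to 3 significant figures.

15.8 K

Areal heat capacity C = ρc_p × D = 4.16×10^6 × 22.1 = 9.19×10^7 J/(m^2 K).
Angular frequency ω = 2π / T = 2π / 3.15×10^7 s = 1.99×10^-7 s⁻¹.
Cω = 9.19×10^7 × 1.99×10^-7 = 18.3 W/(m²·K).
Amplitude A = F₀ / (Cω) = 290 / 18.3 = 15.8 K.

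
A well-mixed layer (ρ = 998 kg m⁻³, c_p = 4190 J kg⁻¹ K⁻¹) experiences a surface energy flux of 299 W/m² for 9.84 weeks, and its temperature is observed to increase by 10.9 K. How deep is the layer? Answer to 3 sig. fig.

39.0 m

Heat input Q = F Δt = 299 × 5.95×10^6 s = 1.78×10^9 J/m².
Required areal heat capacity C = Q / ΔT = 1.63×10^8 J/(m²·K).
Depth D = C / (ρ c_p) = 1.63×10^8 / (998 × 4190) = 39.0 m.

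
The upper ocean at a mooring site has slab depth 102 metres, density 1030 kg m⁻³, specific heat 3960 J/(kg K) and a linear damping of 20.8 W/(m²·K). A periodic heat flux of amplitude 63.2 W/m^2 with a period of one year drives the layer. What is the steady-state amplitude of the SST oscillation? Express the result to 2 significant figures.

Areal heat capacity C = ρ c_p D = 1030 × 3960 × 102 = 4.16×10^8 J/(m^2 K).
Angular frequency ω = 2π / T = 2π / 3.15×10^7 s = 1.99×10^-7 s⁻¹.
√((Cω)² + λ²) = √((82.9)² + 20.8²) = 85.5 W/(m²·K).
Amplitude A = F₀ / √((Cω)²+λ²) = 63.2 / 85.5 = 0.740 K.

0.74 K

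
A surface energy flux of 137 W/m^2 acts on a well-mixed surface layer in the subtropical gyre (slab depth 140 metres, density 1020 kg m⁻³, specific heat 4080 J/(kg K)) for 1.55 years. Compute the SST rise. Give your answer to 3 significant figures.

11.5 K

Areal heat capacity C = ρ c_p D = 1020 × 4080 × 140 = 5.83×10^8 J m⁻² K⁻¹.
Net heat input Q = F Δt = 137 × (1.55 years × 3.156×10^7 s/year) = 6.70×10^9 J/m².
ΔT = Q / C = 6.70×10^9 / 5.83×10^8 = 11.5 K.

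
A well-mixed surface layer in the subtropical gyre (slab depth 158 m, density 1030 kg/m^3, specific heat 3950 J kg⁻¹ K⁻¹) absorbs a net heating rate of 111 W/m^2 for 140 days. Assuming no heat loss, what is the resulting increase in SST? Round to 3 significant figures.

2.09 K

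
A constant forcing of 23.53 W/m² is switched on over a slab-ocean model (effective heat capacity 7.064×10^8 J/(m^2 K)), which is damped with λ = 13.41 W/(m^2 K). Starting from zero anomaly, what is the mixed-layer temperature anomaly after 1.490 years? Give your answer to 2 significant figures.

1.0 K

Areal heat capacity C = 7.064×10^8 J/(m^2 K) (given).
τ = C / λ = 7.06×10^8 / 13.41 = 5.27×10^7 s.
Equilibrium anomaly ΔT_eq = F / λ = 23.53 / 13.41 = 1.75 K.
t = 1.490 years = 4.70×10^7 s, so t/τ = 0.893.
ΔT(t) = ΔT_eq (1 − e^(−t/τ)) = 1.75 × (1 − e^−0.893) = 1.04 K.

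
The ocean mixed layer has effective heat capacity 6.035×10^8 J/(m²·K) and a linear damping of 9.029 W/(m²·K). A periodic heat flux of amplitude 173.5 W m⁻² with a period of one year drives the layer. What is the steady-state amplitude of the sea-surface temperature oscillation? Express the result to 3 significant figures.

Areal heat capacity C = 6.035×10^8 J/(m²·K) (given).
Angular frequency ω = 2π / T = 2π / 3.15×10^7 s = 1.99×10^-7 s⁻¹.
√((Cω)² + λ²) = √((120)² + 9.029²) = 121 W/(m²·K).
Amplitude A = F₀ / √((Cω)²+λ²) = 173.5 / 121 = 1.44 K.

1.44 K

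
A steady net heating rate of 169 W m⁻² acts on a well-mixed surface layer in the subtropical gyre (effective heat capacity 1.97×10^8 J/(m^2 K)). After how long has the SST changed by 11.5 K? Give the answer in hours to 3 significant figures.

Areal heat capacity C = 1.97×10^8 J/(m^2 K) (given).
Time required: Δt = C ΔT / F = 1.97×10^8 × 11.5 / 169 = 1.34×10^7 s.
In hours: 1.34×10^7 s / (3600 s/hour) = 3720 hours.

3720 hours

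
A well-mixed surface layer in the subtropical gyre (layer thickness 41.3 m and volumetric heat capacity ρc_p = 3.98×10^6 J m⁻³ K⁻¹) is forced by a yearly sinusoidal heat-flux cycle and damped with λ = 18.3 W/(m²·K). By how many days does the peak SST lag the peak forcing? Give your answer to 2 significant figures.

62 days

Areal heat capacity C = ρc_p × D = 3.98×10^6 × 41.3 = 1.64×10^8 J/(m²·K).
ω = 2π / 3.15×10^7 s = 1.99×10^-7 s⁻¹.
Phase lag φ = arctan(Cω/λ) = arctan(32.7/18.3) = 1.06 rad.
Time lag = φ / ω = 1.06 / 1.99×10^-7 = 5.33×10^6 s = 61.6 days.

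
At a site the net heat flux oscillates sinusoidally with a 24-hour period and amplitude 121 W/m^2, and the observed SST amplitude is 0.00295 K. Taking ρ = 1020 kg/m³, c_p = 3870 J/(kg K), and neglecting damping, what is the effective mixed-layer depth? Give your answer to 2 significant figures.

140 m

ω = 2π / 86400 s = 7.27×10^-5 s⁻¹.
Required C = F₀ / (A ω) = 121 / (0.00295 × 7.27×10^-5) = 5.64×10^8 J/(m²·K).
D = C / (ρ c_p) = 5.64×10^8 / (1020 × 3870) = 143 m.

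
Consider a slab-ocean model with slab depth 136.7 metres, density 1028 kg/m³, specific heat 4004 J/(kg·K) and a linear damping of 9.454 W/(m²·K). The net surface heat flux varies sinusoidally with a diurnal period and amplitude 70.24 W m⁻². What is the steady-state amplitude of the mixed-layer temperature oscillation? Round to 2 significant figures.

Areal heat capacity C = ρ c_p D = 1028 × 4004 × 136.7 = 5.63×10^8 J m⁻² K⁻¹.
Angular frequency ω = 2π / T = 2π / 86400 s = 7.27×10^-5 s⁻¹.
√((Cω)² + λ²) = √((40900)² + 9.454²) = 40900 W/(m²·K).
Amplitude A = F₀ / √((Cω)²+λ²) = 70.24 / 40900 = 0.00172 K.

0.0017 K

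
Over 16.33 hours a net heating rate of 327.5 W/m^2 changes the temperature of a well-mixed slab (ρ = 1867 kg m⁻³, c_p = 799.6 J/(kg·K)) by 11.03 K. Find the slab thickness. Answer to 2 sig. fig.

1.2 m

Heat input Q = F Δt = 327.5 × 58800 s = 1.93×10^7 J/m².
Required areal heat capacity C = Q / ΔT = 1.75×10^6 J/(m²·K).
Depth D = C / (ρ c_p) = 1.75×10^6 / (1867 × 799.6) = 1.17 m.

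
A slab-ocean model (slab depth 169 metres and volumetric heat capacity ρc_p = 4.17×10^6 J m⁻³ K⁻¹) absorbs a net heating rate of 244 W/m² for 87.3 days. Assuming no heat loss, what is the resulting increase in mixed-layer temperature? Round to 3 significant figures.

2.61 K

Areal heat capacity C = ρc_p × D = 4.17×10^6 × 169 = 7.05×10^8 J/(m²·K).
Net heat input Q = F Δt = 244 × (87.3 days × 86400 s/day) = 1.84×10^9 J/m².
ΔT = Q / C = 1.84×10^9 / 7.05×10^8 = 2.61 K.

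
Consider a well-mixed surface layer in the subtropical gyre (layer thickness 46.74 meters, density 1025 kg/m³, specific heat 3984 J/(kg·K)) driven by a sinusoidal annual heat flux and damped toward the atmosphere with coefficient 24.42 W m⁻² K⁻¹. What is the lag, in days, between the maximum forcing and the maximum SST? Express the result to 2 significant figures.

Areal heat capacity C = ρ c_p D = 1025 × 3984 × 46.74 = 1.91×10^8 J m⁻² K⁻¹.
ω = 2π / 3.15×10^7 s = 1.99×10^-7 s⁻¹.
Phase lag φ = arctan(Cω/λ) = arctan(38.0/24.42) = 1.00 rad.
Time lag = φ / ω = 1.00 / 1.99×10^-7 = 5.02×10^6 s = 58.1 days.

58 days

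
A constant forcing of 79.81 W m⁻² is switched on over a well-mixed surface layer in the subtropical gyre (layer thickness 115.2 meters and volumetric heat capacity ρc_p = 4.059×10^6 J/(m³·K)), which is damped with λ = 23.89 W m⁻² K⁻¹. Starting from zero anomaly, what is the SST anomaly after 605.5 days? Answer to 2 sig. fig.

3.1 K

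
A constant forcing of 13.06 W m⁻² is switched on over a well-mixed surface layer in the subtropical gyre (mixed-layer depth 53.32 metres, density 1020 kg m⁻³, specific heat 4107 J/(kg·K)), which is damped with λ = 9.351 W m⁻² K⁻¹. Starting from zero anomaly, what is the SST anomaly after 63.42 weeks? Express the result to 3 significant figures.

Areal heat capacity C = ρ c_p D = 1020 × 4107 × 53.32 = 2.23×10^8 J/(m²·K).
τ = C / λ = 2.23×10^8 / 9.351 = 2.39×10^7 s.
Equilibrium anomaly ΔT_eq = F / λ = 13.06 / 9.351 = 1.40 K.
t = 63.42 weeks = 3.84×10^7 s, so t/τ = 1.61.
ΔT(t) = ΔT_eq (1 − e^(−t/τ)) = 1.40 × (1 − e^−1.61) = 1.12 K.

1.12 K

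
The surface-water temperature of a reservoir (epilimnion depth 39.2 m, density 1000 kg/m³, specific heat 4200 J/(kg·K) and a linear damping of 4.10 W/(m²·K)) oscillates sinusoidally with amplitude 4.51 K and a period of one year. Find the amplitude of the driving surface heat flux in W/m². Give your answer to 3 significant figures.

Areal heat capacity C = ρ c_p D = 1000 × 4200 × 39.2 = 1.65×10^8 J m⁻² K⁻¹.
ω = 2π / 3.15×10^7 s = 1.99×10^-7 s⁻¹.
√((Cω)² + λ²) = √((32.8)² + 4.10²) = 33.1 W/(m²·K).
F₀ = A × √((Cω)²+λ²) = 4.51 × 33.1 = 149 W/m².

149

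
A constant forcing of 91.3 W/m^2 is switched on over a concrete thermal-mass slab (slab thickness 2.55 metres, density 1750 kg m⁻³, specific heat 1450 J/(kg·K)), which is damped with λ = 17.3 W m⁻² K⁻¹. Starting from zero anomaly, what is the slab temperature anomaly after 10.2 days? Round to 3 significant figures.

Areal heat capacity C = ρ c_p D = 1750 × 1450 × 2.55 = 6.47×10^6 J/(m^2 K).
τ = C / λ = 6.47×10^6 / 17.3 = 3.74×10^5 s.
Equilibrium anomaly ΔT_eq = F / λ = 91.3 / 17.3 = 5.28 K.
t = 10.2 days = 8.81×10^5 s, so t/τ = 2.36.
ΔT(t) = ΔT_eq (1 − e^(−t/τ)) = 5.28 × (1 − e^−2.36) = 4.78 K.

4.78 K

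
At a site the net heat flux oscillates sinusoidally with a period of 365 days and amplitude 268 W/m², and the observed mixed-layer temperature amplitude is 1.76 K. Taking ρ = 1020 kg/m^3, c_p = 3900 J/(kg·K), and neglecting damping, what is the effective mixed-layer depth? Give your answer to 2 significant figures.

ω = 2π / 3.15×10^7 s = 1.99×10^-7 s⁻¹.
Required C = F₀ / (A ω) = 268 / (1.76 × 1.99×10^-7) = 7.64×10^8 J/(m²·K).
D = C / (ρ c_p) = 7.64×10^8 / (1020 × 3900) = 192 m.

190 m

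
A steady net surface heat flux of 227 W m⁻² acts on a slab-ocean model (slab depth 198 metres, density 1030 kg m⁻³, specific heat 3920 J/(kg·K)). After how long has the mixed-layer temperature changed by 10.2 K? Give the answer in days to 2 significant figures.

Areal heat capacity C = ρ c_p D = 1030 × 3920 × 198 = 7.99×10^8 J/(m²·K).
Time required: Δt = C ΔT / F = 7.99×10^8 × 10.2 / 227 = 3.59×10^7 s.
In days: 3.59×10^7 s / (86400 s/day) = 416 days.

420 days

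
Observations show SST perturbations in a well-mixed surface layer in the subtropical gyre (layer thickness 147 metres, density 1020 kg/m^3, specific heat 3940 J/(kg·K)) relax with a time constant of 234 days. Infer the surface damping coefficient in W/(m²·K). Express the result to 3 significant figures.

29.2

Areal heat capacity C = ρ c_p D = 1020 × 3940 × 147 = 5.91×10^8 J/(m^2 K).
τ = 234 days = 2.02×10^7 s.
λ = C / τ = 5.91×10^8 / 2.02×10^7 = 29.2 W/(m²·K).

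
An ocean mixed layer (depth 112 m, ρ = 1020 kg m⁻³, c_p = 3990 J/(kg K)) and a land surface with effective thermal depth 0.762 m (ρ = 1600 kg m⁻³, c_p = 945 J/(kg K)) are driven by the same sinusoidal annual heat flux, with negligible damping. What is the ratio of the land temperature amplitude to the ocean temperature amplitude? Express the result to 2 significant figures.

C_ocean = 1020 × 3990 × 112 = 4.56×10^8 J/(m²·K).
C_land = 1600 × 945 × 0.762 = 1.15×10^6 J/(m²·K).
Undamped amplitude ∝ 1/C, so A_land/A_ocean = C_ocean/C_land = 396.

400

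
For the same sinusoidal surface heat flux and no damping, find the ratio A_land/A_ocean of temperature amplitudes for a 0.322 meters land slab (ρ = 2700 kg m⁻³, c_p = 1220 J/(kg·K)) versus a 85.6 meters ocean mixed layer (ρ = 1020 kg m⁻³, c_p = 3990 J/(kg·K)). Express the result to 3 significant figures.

328

C_ocean = 1020 × 3990 × 85.6 = 3.48×10^8 J/(m²·K).
C_land = 2700 × 1220 × 0.322 = 1.06×10^6 J/(m²·K).
Undamped amplitude ∝ 1/C, so A_land/A_ocean = C_ocean/C_land = 328.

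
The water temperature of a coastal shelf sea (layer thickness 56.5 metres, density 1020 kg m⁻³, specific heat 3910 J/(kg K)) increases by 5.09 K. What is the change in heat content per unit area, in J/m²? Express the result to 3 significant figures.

Areal heat capacity C = ρ c_p D = 1020 × 3910 × 56.5 = 2.25×10^8 J m⁻² K⁻¹.
ΔQ = C ΔT = 2.25×10^8 × 5.09 = 1.15×10^9 J/m².

1.15×10^9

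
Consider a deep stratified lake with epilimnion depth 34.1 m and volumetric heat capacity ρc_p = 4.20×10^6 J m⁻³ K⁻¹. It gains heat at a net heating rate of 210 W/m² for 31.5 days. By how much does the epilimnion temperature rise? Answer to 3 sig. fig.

Areal heat capacity C = ρc_p × D = 4.20×10^6 × 34.1 = 1.43×10^8 J m⁻² K⁻¹.
Net heat input Q = F Δt = 210 × (31.5 days × 86400 s/day) = 5.72×10^8 J/m².
ΔT = Q / C = 5.72×10^8 / 1.43×10^8 = 3.99 K.

3.99 K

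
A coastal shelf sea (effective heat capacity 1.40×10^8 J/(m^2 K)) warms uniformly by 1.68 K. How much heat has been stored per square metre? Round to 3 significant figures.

2.35×10^8

Areal heat capacity C = 1.40×10^8 J/(m^2 K) (given).
ΔQ = C ΔT = 1.40×10^8 × 1.68 = 2.35×10^8 J/m².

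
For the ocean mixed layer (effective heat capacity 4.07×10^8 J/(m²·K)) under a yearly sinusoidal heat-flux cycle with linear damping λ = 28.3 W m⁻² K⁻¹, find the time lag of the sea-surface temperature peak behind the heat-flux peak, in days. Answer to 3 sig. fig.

Areal heat capacity C = 4.07×10^8 J/(m²·K) (given).
ω = 2π / 3.15×10^7 s = 1.99×10^-7 s⁻¹.
Phase lag φ = arctan(Cω/λ) = arctan(81.1/28.3) = 1.24 rad.
Time lag = φ / ω = 1.24 / 1.99×10^-7 = 6.20×10^6 s = 71.7 days.

71.7 days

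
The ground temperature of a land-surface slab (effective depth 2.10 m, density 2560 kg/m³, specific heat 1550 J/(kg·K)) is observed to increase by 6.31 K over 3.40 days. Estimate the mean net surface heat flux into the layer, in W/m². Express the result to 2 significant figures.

Areal heat capacity C = ρ c_p D = 2560 × 1550 × 2.10 = 8.33×10^6 J m⁻² K⁻¹.
Required heat per unit area: Q = C ΔT = 8.33×10^6 × 6.31 = 5.26×10^7 J/m².
Flux F = Q / Δt = 5.26×10^7 / 2.94×10^5 s = 179 W/m².

180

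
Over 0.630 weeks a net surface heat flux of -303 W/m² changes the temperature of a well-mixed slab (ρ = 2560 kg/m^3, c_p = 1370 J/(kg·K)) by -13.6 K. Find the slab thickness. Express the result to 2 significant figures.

Heat input Q = F Δt = -303 × 3.81×10^5 s = -1.15×10^8 J/m².
Required areal heat capacity C = Q / ΔT = 8.49×10^6 J/(m²·K).
Depth D = C / (ρ c_p) = 8.49×10^6 / (2560 × 1370) = 2.42 m.

2.4 m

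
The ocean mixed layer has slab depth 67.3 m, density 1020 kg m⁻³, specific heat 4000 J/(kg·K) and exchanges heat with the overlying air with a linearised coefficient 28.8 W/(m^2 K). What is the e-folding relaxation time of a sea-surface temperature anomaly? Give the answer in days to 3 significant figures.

Areal heat capacity C = ρ c_p D = 1020 × 4000 × 67.3 = 2.75×10^8 J/(m^2 K).
Relaxation time τ = C / λ = 2.75×10^8 / 28.8 = 9.53×10^6 s.
In days: 9.53×10^6 s / (86400 s/day) = 110 days.

110 days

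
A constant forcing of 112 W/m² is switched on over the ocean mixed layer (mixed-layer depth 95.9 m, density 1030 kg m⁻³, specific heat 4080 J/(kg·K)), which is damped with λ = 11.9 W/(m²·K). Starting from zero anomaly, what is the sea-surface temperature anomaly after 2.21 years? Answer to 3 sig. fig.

Areal heat capacity C = ρ c_p D = 1030 × 4080 × 95.9 = 4.03×10^8 J/(m²·K).
τ = C / λ = 4.03×10^8 / 11.9 = 3.39×10^7 s.
Equilibrium anomaly ΔT_eq = F / λ = 112 / 11.9 = 9.41 K.
t = 2.21 years = 6.97×10^7 s, so t/τ = 2.06.
ΔT(t) = ΔT_eq (1 − e^(−t/τ)) = 9.41 × (1 − e^−2.06) = 8.21 K.

8.21 K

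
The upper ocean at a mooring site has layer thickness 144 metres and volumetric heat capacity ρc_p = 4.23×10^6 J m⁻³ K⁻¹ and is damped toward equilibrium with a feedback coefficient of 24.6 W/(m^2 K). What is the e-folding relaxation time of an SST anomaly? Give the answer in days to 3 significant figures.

287 days

Areal heat capacity C = ρc_p × D = 4.23×10^6 × 144 = 6.09×10^8 J/(m^2 K).
Relaxation time τ = C / λ = 6.09×10^8 / 24.6 = 2.48×10^7 s.
In days: 2.48×10^7 s / (86400 s/day) = 287 days.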